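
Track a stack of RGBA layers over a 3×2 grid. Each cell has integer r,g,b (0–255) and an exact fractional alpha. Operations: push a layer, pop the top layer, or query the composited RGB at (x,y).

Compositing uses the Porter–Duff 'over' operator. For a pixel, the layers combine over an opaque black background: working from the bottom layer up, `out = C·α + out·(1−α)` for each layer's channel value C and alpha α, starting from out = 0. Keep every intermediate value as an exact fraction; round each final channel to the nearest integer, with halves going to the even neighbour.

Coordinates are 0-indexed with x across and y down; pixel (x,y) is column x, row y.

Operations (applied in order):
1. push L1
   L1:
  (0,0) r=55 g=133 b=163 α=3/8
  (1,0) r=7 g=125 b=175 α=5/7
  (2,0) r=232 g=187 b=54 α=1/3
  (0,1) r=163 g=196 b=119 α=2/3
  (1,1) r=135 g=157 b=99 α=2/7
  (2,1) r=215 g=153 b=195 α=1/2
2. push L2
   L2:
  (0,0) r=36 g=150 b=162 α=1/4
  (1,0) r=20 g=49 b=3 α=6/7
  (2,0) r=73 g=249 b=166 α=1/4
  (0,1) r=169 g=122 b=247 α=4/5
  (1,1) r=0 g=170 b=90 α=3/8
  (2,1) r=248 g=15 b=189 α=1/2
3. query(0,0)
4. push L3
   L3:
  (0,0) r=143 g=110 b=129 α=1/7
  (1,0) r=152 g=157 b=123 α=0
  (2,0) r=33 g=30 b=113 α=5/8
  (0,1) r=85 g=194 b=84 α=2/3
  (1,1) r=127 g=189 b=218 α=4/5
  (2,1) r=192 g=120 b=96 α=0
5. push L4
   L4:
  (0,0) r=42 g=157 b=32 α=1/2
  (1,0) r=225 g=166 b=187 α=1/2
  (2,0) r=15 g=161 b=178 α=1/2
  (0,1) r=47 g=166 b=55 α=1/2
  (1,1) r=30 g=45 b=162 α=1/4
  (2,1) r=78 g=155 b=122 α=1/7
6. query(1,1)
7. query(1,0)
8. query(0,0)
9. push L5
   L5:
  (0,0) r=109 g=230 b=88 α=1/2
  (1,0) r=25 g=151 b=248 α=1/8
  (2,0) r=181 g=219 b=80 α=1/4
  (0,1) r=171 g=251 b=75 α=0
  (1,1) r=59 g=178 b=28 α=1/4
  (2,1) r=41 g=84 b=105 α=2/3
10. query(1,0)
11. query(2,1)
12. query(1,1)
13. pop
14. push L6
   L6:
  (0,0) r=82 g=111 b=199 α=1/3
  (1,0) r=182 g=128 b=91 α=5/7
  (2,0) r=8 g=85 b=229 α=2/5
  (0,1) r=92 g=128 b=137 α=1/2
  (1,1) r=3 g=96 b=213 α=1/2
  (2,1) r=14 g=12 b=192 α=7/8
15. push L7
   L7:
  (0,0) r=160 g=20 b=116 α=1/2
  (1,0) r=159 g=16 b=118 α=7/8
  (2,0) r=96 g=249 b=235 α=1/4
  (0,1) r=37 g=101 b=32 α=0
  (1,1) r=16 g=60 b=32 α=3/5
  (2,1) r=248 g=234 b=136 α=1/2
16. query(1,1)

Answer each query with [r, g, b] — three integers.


(0,0) stack=L1,L2; from [0,0,0]:
+L1 (α=3/8) → [165/8, 399/8, 489/8]
+L2 (α=1/4) → [783/32, 2397/32, 2763/32]
rounded: [24, 75, 86]

at x=1,y=1 over L1,L2,L3,L4:
L1 α=2/7: [270/7, 314/7, 198/7]
L2 α=3/8: [675/28, 1285/14, 360/7]
L3 α=4/5: [14899/140, 11869/70, 6464/35]
L4 α=1/4: [48897/560, 38757/280, 12531/70]
rounded: [87, 138, 179]

query (1,0) [L1,L2,L3,L4] — begin 0,0,0
after L1 α=5/7: [5, 625/7, 125]
after L2 α=6/7: [125/7, 2683/49, 143/7]
after L3 α=0: [125/7, 2683/49, 143/7]
after L4 α=1/2: [850/7, 10817/98, 726/7]
→ [121, 110, 104]

query (0,0) [L1,L2,L3,L4] — begin 0,0,0
+L1 (α=3/8) → [165/8, 399/8, 489/8]
+L2 (α=1/4) → [783/32, 2397/32, 2763/32]
+L3 (α=1/7) → [4637/112, 8951/112, 1479/16]
+L4 (α=1/2) → [9341/224, 26535/224, 1991/32]
→ [42, 118, 62]

(1,0) stack=L1,L2,L3,L4,L5; from [0,0,0]:
L1 α=5/7: [5, 625/7, 125]
L2 α=6/7: [125/7, 2683/49, 143/7]
L3 α=0: [125/7, 2683/49, 143/7]
L4 α=1/2: [850/7, 10817/98, 726/7]
L5 α=1/8: [875/8, 12931/112, 487/4]
→ [109, 115, 122]

(2,1) stack=L1,L2,L3,L4,L5; from [0,0,0]:
L1 α=1/2: [215/2, 153/2, 195/2]
L2 α=1/2: [711/4, 183/4, 573/4]
L3 α=0: [711/4, 183/4, 573/4]
L4 α=1/7: [327/2, 859/14, 1963/14]
L5 α=2/3: [491/6, 3211/42, 4903/42]
→ [82, 76, 117]

at x=1,y=1 over L1,L2,L3,L4,L5:
after L1 α=2/7: [270/7, 314/7, 198/7]
after L2 α=3/8: [675/28, 1285/14, 360/7]
after L3 α=4/5: [14899/140, 11869/70, 6464/35]
after L4 α=1/4: [48897/560, 38757/280, 12531/70]
after L5 α=1/4: [179731/2240, 166111/1120, 39553/280]
→ [80, 148, 141]

at x=1,y=1 over L1,L2,L3,L4,L6,L7:
after L1 α=2/7: [270/7, 314/7, 198/7]
after L2 α=3/8: [675/28, 1285/14, 360/7]
after L3 α=4/5: [14899/140, 11869/70, 6464/35]
after L4 α=1/4: [48897/560, 38757/280, 12531/70]
after L6 α=1/2: [50577/1120, 65637/560, 27441/140]
after L7 α=3/5: [77457/2800, 116037/1400, 34161/350]
→ [28, 83, 98]


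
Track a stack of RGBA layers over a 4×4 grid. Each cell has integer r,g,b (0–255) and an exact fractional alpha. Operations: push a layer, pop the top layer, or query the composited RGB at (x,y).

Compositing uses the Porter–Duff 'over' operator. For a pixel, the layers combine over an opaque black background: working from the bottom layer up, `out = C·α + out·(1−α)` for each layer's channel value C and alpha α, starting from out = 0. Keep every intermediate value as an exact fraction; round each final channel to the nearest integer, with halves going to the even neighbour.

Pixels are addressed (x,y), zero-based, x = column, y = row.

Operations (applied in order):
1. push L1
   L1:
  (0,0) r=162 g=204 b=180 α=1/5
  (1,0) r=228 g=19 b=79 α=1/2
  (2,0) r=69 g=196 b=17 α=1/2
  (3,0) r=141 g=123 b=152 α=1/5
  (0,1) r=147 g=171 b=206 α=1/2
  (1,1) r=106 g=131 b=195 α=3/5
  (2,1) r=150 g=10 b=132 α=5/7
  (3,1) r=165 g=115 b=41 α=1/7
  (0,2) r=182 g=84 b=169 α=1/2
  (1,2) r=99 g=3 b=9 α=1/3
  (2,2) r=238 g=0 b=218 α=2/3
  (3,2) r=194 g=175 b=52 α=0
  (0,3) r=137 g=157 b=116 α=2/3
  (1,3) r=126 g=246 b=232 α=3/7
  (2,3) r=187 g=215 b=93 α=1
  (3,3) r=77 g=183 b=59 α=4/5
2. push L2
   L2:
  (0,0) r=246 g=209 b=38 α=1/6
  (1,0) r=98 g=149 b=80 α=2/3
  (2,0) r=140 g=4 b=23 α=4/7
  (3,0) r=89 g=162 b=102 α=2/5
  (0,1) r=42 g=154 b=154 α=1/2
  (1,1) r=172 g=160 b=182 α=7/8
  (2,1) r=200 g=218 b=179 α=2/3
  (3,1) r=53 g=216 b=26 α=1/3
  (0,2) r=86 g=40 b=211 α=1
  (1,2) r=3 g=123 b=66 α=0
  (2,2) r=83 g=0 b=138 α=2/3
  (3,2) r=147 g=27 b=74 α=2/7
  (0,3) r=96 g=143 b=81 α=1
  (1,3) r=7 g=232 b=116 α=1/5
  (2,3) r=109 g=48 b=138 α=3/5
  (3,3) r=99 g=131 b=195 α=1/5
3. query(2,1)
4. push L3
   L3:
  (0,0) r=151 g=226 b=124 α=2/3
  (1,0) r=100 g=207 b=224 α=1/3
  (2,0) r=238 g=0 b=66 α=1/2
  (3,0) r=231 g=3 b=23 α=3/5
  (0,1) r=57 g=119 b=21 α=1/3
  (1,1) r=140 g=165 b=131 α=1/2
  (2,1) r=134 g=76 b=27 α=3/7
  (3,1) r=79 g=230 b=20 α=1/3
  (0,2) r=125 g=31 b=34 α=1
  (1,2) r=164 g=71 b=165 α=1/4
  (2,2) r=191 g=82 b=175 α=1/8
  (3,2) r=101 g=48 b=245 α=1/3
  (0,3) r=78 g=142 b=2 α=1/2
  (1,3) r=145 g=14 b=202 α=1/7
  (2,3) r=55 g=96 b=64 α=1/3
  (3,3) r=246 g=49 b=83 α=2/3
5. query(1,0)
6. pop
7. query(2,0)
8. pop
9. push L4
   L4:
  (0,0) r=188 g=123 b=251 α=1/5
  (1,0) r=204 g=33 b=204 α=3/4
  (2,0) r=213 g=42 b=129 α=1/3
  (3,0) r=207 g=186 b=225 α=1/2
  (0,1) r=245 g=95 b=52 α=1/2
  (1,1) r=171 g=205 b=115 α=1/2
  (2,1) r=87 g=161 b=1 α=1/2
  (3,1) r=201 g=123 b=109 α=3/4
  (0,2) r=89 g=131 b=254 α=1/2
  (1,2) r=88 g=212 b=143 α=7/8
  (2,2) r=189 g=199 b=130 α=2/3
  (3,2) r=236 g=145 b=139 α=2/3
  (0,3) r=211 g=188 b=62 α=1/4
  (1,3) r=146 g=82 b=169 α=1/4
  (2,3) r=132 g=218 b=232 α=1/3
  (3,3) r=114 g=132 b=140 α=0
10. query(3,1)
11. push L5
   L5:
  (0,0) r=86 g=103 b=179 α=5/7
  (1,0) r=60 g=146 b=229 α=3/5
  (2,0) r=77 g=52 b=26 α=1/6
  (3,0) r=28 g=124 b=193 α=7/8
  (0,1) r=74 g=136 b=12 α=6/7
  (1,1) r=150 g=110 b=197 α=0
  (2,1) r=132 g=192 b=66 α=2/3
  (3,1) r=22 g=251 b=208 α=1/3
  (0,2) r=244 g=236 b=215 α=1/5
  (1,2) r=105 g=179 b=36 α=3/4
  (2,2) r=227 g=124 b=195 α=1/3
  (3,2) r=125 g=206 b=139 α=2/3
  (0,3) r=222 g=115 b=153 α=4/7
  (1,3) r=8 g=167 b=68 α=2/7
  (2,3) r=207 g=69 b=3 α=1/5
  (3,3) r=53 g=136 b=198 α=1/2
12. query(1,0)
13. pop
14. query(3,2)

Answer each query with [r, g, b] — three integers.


at x=2,y=1 over L1,L2:
L1 α=5/7: [750/7, 50/7, 660/7]
L2 α=2/3: [3550/21, 1034/7, 3166/21]
rounded: [169, 148, 151]

(1,0) stack=L1,L2,L3; from [0,0,0]:
+L1 (α=1/2) → [114, 19/2, 79/2]
+L2 (α=2/3) → [310/3, 205/2, 133/2]
+L3 (α=1/3) → [920/9, 412/3, 119]
= [102, 137, 119]

(2,0) stack=L1,L2; from [0,0,0]:
+L1 (α=1/2) → [69/2, 98, 17/2]
+L2 (α=4/7) → [1327/14, 310/7, 235/14]
= [95, 44, 17]

query (3,1) [L1,L4] — begin 0,0,0
+L1 (α=1/7) → [165/7, 115/7, 41/7]
+L4 (α=3/4) → [2193/14, 1349/14, 1165/14]
→ [157, 96, 83]

(1,0) stack=L1,L4,L5; from [0,0,0]:
+L1 (α=1/2) → [114, 19/2, 79/2]
+L4 (α=3/4) → [363/2, 217/8, 1303/8]
+L5 (α=3/5) → [543/5, 1969/20, 4051/20]
→ [109, 98, 203]

(3,2) stack=L1,L4; from [0,0,0]:
+L1 (α=0) → [0, 0, 0]
+L4 (α=2/3) → [472/3, 290/3, 278/3]
= [157, 97, 93]


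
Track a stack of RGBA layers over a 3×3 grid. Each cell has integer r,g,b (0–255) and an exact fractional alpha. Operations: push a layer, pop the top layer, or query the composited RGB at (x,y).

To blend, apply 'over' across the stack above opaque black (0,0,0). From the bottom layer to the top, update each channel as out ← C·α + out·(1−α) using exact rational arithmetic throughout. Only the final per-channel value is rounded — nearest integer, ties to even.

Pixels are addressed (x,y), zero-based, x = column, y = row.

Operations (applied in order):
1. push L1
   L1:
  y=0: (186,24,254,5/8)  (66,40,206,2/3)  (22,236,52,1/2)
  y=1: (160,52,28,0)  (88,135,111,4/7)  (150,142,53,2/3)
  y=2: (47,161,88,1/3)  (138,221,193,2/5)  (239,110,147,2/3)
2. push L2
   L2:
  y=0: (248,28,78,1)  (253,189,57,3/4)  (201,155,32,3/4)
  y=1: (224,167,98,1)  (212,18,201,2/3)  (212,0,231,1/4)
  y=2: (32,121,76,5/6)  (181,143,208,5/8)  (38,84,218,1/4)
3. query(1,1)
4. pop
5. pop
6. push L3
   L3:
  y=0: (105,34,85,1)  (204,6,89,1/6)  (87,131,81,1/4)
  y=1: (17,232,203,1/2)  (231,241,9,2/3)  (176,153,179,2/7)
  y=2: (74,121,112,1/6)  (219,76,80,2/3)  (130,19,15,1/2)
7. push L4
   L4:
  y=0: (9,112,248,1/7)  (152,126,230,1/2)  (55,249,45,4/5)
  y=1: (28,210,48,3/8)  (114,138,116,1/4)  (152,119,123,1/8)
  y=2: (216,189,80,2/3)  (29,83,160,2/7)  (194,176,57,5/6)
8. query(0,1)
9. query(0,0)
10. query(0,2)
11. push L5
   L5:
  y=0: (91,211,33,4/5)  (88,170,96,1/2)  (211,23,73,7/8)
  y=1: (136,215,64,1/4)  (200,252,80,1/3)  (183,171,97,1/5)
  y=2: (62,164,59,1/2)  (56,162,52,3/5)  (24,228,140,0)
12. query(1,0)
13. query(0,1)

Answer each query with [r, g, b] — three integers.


query (1,1) [L1,L2] — begin 0,0,0
L1 α=4/7: [352/7, 540/7, 444/7]
L2 α=2/3: [3320/21, 264/7, 1086/7]
rounded: [158, 38, 155]

query (0,1) [L3,L4] — begin 0,0,0
after L3 α=1/2: [17/2, 116, 203/2]
after L4 α=3/8: [253/16, 605/4, 1303/16]
rounded: [16, 151, 81]

query (0,0) [L3,L4] — begin 0,0,0
L3 α=1: [105, 34, 85]
L4 α=1/7: [639/7, 316/7, 758/7]
rounded: [91, 45, 108]

query (0,2) [L3,L4] — begin 0,0,0
after L3 α=1/6: [37/3, 121/6, 56/3]
after L4 α=2/3: [1333/9, 2389/18, 536/9]
→ [148, 133, 60]

at x=1,y=0 over L3,L4,L5:
after L3 α=1/6: [34, 1, 89/6]
after L4 α=1/2: [93, 127/2, 1469/12]
after L5 α=1/2: [181/2, 467/4, 2621/24]
rounded: [90, 117, 109]

query (0,1) [L3,L4,L5] — begin 0,0,0
+L3 (α=1/2) → [17/2, 116, 203/2]
+L4 (α=3/8) → [253/16, 605/4, 1303/16]
+L5 (α=1/4) → [2935/64, 2675/16, 4933/64]
→ [46, 167, 77]


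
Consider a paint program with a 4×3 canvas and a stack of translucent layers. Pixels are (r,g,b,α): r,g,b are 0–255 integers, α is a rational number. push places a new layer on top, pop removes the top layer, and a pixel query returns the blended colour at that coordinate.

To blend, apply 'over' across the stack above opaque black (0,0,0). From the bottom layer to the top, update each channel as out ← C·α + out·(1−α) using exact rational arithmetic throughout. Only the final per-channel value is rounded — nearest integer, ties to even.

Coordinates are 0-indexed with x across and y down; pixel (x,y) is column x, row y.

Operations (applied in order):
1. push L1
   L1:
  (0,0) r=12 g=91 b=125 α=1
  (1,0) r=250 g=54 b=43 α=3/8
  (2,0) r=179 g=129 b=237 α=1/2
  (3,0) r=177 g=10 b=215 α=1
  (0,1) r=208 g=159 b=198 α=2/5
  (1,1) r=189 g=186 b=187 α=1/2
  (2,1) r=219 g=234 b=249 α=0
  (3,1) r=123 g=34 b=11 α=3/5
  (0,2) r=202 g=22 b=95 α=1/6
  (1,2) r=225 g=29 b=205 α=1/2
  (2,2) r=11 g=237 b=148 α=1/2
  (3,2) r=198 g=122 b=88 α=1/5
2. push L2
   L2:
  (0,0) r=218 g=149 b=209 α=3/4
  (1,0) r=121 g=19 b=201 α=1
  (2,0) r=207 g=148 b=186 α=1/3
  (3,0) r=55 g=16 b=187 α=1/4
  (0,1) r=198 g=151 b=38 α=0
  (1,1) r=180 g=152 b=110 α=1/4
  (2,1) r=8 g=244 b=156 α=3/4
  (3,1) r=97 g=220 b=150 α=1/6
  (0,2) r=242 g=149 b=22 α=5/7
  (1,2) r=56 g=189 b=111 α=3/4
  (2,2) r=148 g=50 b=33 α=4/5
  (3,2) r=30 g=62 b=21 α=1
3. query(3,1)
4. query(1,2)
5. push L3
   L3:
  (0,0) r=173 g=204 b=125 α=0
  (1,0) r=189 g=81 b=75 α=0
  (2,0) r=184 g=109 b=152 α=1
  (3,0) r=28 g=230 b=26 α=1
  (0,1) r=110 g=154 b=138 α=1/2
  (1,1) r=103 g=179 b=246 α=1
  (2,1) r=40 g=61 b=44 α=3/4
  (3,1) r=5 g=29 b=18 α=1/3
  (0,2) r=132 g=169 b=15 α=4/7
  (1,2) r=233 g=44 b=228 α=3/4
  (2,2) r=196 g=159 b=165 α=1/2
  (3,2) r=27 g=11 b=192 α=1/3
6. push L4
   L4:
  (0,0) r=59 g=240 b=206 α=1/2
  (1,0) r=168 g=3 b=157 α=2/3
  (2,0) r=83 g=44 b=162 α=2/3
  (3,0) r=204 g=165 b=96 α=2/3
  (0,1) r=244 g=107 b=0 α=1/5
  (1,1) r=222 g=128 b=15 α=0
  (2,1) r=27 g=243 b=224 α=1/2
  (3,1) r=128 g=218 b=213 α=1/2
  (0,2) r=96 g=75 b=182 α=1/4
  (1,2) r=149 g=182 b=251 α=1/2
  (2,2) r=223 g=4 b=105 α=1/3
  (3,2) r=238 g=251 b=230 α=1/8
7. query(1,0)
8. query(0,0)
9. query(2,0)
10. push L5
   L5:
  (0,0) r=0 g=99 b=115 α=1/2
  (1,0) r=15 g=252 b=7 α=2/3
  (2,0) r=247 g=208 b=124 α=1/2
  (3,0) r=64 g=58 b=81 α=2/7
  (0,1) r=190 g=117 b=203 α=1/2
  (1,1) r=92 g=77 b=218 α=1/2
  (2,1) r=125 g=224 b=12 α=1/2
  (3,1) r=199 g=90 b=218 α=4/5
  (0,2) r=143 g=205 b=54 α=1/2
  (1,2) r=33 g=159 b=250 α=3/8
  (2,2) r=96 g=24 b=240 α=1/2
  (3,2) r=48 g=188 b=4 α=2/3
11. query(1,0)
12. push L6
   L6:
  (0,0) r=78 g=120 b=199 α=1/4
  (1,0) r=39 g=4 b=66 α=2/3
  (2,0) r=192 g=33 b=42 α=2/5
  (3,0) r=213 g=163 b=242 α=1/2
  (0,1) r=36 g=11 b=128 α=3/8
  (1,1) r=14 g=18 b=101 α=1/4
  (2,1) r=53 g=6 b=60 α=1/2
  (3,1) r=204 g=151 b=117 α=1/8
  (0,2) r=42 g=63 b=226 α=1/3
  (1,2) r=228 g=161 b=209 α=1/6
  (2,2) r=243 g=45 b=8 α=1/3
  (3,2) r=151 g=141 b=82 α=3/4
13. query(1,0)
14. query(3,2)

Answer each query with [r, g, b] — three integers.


(3,1) stack=L1,L2; from [0,0,0]:
L1 α=3/5: [369/5, 102/5, 33/5]
L2 α=1/6: [233/3, 161/3, 61/2]
rounded: [78, 54, 30]

(1,2) stack=L1,L2; from [0,0,0]:
L1 α=1/2: [225/2, 29/2, 205/2]
L2 α=3/4: [561/8, 1163/8, 871/8]
→ [70, 145, 109]

(1,0) stack=L1,L2,L3,L4; from [0,0,0]:
+L1 (α=3/8) → [375/4, 81/4, 129/8]
+L2 (α=1) → [121, 19, 201]
+L3 (α=0) → [121, 19, 201]
+L4 (α=2/3) → [457/3, 25/3, 515/3]
= [152, 8, 172]

at x=0,y=0 over L1,L2,L3,L4:
after L1 α=1: [12, 91, 125]
after L2 α=3/4: [333/2, 269/2, 188]
after L3 α=0: [333/2, 269/2, 188]
after L4 α=1/2: [451/4, 749/4, 197]
rounded: [113, 187, 197]

query (2,0) [L1,L2,L3,L4] — begin 0,0,0
L1 α=1/2: [179/2, 129/2, 237/2]
L2 α=1/3: [386/3, 277/3, 141]
L3 α=1: [184, 109, 152]
L4 α=2/3: [350/3, 197/3, 476/3]
→ [117, 66, 159]

at x=1,y=0 over L1,L2,L3,L4,L5:
after L1 α=3/8: [375/4, 81/4, 129/8]
after L2 α=1: [121, 19, 201]
after L3 α=0: [121, 19, 201]
after L4 α=2/3: [457/3, 25/3, 515/3]
after L5 α=2/3: [547/9, 1537/9, 557/9]
→ [61, 171, 62]

query (1,0) [L1,L2,L3,L4,L5,L6] — begin 0,0,0
+L1 (α=3/8) → [375/4, 81/4, 129/8]
+L2 (α=1) → [121, 19, 201]
+L3 (α=0) → [121, 19, 201]
+L4 (α=2/3) → [457/3, 25/3, 515/3]
+L5 (α=2/3) → [547/9, 1537/9, 557/9]
+L6 (α=2/3) → [1249/27, 1609/27, 1745/27]
= [46, 60, 65]

query (3,2) [L1,L2,L3,L4,L5,L6] — begin 0,0,0
L1 α=1/5: [198/5, 122/5, 88/5]
L2 α=1: [30, 62, 21]
L3 α=1/3: [29, 45, 78]
L4 α=1/8: [441/8, 283/4, 97]
L5 α=2/3: [403/8, 1787/12, 35]
L6 α=3/4: [4027/32, 6863/48, 281/4]
→ [126, 143, 70]


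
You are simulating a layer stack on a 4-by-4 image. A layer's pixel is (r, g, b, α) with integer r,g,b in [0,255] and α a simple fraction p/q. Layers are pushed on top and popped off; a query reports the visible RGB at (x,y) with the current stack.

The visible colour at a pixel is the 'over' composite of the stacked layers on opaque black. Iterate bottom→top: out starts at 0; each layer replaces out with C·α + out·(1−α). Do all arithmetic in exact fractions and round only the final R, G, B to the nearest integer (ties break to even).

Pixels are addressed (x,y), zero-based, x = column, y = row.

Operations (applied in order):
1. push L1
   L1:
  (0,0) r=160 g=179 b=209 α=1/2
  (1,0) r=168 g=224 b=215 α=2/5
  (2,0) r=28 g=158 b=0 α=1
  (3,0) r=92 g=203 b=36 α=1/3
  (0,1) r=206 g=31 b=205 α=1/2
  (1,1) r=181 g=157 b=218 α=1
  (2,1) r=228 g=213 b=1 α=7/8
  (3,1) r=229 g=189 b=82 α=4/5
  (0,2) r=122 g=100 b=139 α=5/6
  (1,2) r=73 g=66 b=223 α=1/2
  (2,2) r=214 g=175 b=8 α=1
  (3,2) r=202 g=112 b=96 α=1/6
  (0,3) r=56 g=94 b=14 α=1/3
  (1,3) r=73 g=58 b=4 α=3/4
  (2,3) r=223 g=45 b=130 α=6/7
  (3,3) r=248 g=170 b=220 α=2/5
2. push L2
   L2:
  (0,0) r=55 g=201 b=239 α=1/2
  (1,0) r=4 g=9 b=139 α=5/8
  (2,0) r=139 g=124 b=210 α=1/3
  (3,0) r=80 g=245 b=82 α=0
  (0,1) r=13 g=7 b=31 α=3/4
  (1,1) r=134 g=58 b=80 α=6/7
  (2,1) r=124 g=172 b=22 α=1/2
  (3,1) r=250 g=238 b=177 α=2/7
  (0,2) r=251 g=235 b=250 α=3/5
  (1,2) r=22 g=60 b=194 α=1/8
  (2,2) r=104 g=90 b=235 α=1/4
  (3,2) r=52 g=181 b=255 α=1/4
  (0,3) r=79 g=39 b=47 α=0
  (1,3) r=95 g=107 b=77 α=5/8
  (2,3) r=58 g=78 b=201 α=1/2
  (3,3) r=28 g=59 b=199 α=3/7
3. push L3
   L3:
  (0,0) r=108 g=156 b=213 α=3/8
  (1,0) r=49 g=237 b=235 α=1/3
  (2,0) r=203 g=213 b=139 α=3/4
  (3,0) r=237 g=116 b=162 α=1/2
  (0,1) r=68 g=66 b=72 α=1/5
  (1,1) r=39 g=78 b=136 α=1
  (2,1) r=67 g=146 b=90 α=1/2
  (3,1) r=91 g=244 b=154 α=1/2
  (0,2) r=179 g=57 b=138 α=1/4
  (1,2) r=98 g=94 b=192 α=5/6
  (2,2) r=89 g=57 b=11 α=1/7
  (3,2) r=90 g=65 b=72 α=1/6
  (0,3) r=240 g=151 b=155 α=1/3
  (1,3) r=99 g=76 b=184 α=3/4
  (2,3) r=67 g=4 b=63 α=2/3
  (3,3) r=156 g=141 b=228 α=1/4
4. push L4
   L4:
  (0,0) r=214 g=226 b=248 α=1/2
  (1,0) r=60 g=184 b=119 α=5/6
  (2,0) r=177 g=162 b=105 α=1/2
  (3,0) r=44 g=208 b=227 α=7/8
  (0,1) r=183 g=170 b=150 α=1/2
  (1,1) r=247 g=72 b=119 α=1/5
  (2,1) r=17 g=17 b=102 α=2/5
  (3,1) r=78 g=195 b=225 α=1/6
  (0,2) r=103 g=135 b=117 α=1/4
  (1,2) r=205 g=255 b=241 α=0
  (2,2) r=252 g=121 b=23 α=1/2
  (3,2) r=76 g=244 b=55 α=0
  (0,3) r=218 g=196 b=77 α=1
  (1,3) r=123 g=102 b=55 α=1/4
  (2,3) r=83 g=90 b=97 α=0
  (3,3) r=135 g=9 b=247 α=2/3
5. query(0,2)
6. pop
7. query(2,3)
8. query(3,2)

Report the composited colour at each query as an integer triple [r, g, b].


query (0,2) [L1,L2,L3,L4] — begin 0,0,0
+L1 (α=5/6) → [305/3, 250/3, 695/6]
+L2 (α=3/5) → [2869/15, 523/3, 589/3]
+L3 (α=1/4) → [941/5, 145, 727/4]
+L4 (α=1/4) → [1669/10, 285/2, 2649/16]
= [167, 142, 166]

(2,3) stack=L1,L2,L3; from [0,0,0]:
+L1 (α=6/7) → [1338/7, 270/7, 780/7]
+L2 (α=1/2) → [872/7, 408/7, 2187/14]
+L3 (α=2/3) → [1810/21, 464/21, 1317/14]
→ [86, 22, 94]

(3,2) stack=L1,L2,L3; from [0,0,0]:
L1 α=1/6: [101/3, 56/3, 16]
L2 α=1/4: [153/4, 237/4, 303/4]
L3 α=1/6: [375/8, 1445/24, 601/8]
= [47, 60, 75]


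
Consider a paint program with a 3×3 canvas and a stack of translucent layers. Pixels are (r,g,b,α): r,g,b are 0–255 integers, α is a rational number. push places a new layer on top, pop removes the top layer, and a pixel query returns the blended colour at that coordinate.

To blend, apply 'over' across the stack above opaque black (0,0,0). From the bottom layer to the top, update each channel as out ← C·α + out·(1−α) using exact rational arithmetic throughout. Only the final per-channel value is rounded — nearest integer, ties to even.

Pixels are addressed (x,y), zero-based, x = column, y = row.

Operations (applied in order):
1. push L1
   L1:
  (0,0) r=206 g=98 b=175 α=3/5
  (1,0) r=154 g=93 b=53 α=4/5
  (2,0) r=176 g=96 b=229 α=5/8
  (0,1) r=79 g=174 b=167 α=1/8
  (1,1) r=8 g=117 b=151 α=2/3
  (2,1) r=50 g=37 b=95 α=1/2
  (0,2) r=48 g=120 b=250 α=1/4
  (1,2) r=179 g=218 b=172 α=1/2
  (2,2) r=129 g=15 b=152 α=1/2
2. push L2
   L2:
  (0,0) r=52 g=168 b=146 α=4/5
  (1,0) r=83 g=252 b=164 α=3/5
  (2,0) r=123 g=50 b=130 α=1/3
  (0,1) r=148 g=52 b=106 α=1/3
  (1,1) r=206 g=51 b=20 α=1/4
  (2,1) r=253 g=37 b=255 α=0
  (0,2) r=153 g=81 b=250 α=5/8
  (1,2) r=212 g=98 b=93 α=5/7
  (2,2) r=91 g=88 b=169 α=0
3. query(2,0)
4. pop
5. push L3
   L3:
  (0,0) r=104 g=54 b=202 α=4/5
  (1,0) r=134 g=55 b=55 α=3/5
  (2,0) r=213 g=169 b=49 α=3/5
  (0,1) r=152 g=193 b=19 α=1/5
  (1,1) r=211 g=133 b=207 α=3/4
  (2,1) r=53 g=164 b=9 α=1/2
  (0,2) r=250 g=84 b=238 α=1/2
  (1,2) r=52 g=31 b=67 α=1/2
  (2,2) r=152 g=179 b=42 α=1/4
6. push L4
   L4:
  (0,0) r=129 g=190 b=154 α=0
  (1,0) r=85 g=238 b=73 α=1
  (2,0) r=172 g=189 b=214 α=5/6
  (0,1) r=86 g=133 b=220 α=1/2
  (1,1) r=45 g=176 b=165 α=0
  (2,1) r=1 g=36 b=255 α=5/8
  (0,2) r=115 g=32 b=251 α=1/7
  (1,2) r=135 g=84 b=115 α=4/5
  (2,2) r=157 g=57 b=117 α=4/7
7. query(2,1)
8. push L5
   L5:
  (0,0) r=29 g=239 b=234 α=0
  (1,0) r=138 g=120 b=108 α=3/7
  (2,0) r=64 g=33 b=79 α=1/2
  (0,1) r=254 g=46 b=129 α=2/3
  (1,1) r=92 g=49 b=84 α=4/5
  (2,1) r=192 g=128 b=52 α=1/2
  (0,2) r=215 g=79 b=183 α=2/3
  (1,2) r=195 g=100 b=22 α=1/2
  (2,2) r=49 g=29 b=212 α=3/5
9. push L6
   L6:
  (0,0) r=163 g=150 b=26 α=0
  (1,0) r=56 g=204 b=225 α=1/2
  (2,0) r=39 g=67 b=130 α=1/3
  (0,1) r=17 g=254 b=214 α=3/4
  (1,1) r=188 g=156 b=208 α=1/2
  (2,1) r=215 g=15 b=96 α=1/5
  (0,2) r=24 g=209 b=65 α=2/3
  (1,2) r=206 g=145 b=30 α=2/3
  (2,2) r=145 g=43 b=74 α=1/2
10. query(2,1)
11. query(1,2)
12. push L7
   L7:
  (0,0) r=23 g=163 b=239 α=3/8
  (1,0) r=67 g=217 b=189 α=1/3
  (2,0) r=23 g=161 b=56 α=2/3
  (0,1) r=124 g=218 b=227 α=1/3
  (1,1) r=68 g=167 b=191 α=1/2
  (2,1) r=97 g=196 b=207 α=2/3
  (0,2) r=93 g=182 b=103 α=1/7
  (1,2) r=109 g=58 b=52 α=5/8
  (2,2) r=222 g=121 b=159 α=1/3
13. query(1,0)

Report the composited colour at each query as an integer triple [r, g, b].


(2,0) stack=L1,L2; from [0,0,0]:
after L1 α=5/8: [110, 60, 1145/8]
after L2 α=1/3: [343/3, 170/3, 555/4]
→ [114, 57, 139]

at x=2,y=1 over L1,L3,L4:
after L1 α=1/2: [25, 37/2, 95/2]
after L3 α=1/2: [39, 365/4, 113/4]
after L4 α=5/8: [61/4, 1815/32, 5439/32]
rounded: [15, 57, 170]

at x=2,y=1 over L1,L3,L4,L5,L6:
L1 α=1/2: [25, 37/2, 95/2]
L3 α=1/2: [39, 365/4, 113/4]
L4 α=5/8: [61/4, 1815/32, 5439/32]
L5 α=1/2: [829/8, 5911/64, 7103/64]
L6 α=1/5: [1259/10, 6151/80, 8639/80]
→ [126, 77, 108]

query (1,2) [L1,L3,L4,L5,L6] — begin 0,0,0
L1 α=1/2: [179/2, 109, 86]
L3 α=1/2: [283/4, 70, 153/2]
L4 α=4/5: [2443/20, 406/5, 1073/10]
L5 α=1/2: [6343/40, 453/5, 1293/20]
L6 α=2/3: [22823/120, 1903/15, 831/20]
→ [190, 127, 42]

at x=1,y=0 over L1,L3,L4,L5,L6,L7:
L1 α=4/5: [616/5, 372/5, 212/5]
L3 α=3/5: [3242/25, 1569/25, 1249/25]
L4 α=1: [85, 238, 73]
L5 α=3/7: [754/7, 1312/7, 88]
L6 α=1/2: [573/7, 1370/7, 313/2]
L7 α=1/3: [1615/21, 4259/21, 502/3]
rounded: [77, 203, 167]


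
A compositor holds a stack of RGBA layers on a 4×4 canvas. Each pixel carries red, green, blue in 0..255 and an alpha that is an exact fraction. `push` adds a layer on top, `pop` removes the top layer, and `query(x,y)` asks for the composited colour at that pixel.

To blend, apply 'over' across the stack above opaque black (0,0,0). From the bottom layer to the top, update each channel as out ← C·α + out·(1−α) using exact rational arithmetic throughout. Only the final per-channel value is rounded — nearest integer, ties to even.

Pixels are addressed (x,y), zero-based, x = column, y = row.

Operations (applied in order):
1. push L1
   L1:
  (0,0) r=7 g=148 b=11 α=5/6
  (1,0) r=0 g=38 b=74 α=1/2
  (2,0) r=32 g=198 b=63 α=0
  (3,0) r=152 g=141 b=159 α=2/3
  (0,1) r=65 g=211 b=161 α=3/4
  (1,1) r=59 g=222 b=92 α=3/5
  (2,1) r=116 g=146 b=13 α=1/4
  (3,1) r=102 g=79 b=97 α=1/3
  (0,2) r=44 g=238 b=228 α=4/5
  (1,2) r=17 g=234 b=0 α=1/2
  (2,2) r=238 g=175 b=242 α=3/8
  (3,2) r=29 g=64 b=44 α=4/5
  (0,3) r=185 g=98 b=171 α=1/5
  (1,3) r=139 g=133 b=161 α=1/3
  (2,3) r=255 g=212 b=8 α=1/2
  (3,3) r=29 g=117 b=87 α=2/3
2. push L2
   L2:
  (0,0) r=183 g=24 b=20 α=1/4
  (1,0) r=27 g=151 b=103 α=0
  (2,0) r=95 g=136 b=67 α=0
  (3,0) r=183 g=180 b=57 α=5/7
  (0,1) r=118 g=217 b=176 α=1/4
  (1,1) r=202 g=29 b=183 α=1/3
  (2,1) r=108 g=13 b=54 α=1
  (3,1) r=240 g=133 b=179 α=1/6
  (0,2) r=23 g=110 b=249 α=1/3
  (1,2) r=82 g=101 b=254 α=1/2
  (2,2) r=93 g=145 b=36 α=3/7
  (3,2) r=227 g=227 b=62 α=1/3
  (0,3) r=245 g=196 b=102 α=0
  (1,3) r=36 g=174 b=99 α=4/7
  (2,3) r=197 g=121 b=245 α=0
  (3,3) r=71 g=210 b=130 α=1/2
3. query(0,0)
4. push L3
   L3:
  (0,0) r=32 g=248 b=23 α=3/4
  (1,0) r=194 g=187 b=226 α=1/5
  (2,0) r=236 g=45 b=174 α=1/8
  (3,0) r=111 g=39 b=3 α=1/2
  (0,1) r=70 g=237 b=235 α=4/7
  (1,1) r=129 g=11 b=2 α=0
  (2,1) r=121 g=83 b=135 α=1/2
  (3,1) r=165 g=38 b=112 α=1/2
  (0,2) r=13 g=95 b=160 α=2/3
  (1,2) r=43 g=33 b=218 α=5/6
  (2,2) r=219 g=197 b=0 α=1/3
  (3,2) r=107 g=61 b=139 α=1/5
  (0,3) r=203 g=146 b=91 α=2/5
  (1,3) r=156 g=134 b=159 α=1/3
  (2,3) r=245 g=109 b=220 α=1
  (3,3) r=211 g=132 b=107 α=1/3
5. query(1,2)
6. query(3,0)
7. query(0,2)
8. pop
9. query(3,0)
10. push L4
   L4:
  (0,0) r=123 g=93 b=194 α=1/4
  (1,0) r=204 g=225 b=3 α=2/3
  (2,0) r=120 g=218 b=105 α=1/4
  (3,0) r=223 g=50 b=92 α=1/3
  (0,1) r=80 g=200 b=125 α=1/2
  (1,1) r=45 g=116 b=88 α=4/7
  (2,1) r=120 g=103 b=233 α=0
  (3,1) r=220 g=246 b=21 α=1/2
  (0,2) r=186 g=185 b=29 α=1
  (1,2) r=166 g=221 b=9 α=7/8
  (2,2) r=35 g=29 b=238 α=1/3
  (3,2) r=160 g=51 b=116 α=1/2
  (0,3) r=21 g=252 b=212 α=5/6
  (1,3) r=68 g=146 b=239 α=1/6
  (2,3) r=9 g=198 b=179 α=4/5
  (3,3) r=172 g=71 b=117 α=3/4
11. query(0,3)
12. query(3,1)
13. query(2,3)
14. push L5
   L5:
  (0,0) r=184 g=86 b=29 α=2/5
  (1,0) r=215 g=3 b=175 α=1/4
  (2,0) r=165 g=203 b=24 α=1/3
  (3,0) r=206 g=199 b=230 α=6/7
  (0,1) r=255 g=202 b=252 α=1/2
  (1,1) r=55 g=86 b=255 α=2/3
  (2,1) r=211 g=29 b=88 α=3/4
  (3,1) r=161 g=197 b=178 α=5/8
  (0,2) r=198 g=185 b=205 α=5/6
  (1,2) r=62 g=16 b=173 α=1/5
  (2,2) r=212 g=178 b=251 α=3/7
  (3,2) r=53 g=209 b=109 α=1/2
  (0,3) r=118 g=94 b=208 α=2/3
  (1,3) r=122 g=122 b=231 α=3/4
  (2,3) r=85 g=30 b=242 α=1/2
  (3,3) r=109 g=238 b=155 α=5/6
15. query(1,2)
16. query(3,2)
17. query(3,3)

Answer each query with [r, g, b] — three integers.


query (0,0) [L1,L2] — begin 0,0,0
L1 α=5/6: [35/6, 370/3, 55/6]
L2 α=1/4: [401/8, 197/2, 95/8]
rounded: [50, 98, 12]

at x=1,y=2 over L1,L2,L3:
L1 α=1/2: [17/2, 117, 0]
L2 α=1/2: [181/4, 109, 127]
L3 α=5/6: [347/8, 137/3, 1217/6]
= [43, 46, 203]

at x=3,y=0 over L1,L2,L3:
+L1 (α=2/3) → [304/3, 94, 106]
+L2 (α=5/7) → [479/3, 1088/7, 71]
+L3 (α=1/2) → [406/3, 1361/14, 37]
rounded: [135, 97, 37]

at x=0,y=2 over L1,L2,L3:
after L1 α=4/5: [176/5, 952/5, 912/5]
after L2 α=1/3: [467/15, 818/5, 1023/5]
after L3 α=2/3: [857/45, 1768/15, 2623/15]
rounded: [19, 118, 175]

(3,0) stack=L1,L2; from [0,0,0]:
L1 α=2/3: [304/3, 94, 106]
L2 α=5/7: [479/3, 1088/7, 71]
rounded: [160, 155, 71]

at x=0,y=3 over L1,L2,L4:
L1 α=1/5: [37, 98/5, 171/5]
L2 α=0: [37, 98/5, 171/5]
L4 α=5/6: [71/3, 3199/15, 5471/30]
rounded: [24, 213, 182]

query (3,1) [L1,L2,L4] — begin 0,0,0
after L1 α=1/3: [34, 79/3, 97/3]
after L2 α=1/6: [205/3, 397/9, 511/9]
after L4 α=1/2: [865/6, 2611/18, 350/9]
= [144, 145, 39]

(2,3) stack=L1,L2,L4; from [0,0,0]:
L1 α=1/2: [255/2, 106, 4]
L2 α=0: [255/2, 106, 4]
L4 α=4/5: [327/10, 898/5, 144]
= [33, 180, 144]

at x=1,y=2 over L1,L2,L4,L5:
after L1 α=1/2: [17/2, 117, 0]
after L2 α=1/2: [181/4, 109, 127]
after L4 α=7/8: [4829/32, 207, 95/4]
after L5 α=1/5: [1065/8, 844/5, 268/5]
rounded: [133, 169, 54]

at x=3,y=2 over L1,L2,L4,L5:
+L1 (α=4/5) → [116/5, 256/5, 176/5]
+L2 (α=1/3) → [1367/15, 549/5, 662/15]
+L4 (α=1/2) → [3767/30, 402/5, 1201/15]
+L5 (α=1/2) → [5357/60, 1447/10, 1418/15]
rounded: [89, 145, 95]

query (3,3) [L1,L2,L4,L5] — begin 0,0,0
L1 α=2/3: [58/3, 78, 58]
L2 α=1/2: [271/6, 144, 94]
L4 α=3/4: [3367/24, 357/4, 445/4]
L5 α=5/6: [16447/144, 5117/24, 3545/24]
rounded: [114, 213, 148]


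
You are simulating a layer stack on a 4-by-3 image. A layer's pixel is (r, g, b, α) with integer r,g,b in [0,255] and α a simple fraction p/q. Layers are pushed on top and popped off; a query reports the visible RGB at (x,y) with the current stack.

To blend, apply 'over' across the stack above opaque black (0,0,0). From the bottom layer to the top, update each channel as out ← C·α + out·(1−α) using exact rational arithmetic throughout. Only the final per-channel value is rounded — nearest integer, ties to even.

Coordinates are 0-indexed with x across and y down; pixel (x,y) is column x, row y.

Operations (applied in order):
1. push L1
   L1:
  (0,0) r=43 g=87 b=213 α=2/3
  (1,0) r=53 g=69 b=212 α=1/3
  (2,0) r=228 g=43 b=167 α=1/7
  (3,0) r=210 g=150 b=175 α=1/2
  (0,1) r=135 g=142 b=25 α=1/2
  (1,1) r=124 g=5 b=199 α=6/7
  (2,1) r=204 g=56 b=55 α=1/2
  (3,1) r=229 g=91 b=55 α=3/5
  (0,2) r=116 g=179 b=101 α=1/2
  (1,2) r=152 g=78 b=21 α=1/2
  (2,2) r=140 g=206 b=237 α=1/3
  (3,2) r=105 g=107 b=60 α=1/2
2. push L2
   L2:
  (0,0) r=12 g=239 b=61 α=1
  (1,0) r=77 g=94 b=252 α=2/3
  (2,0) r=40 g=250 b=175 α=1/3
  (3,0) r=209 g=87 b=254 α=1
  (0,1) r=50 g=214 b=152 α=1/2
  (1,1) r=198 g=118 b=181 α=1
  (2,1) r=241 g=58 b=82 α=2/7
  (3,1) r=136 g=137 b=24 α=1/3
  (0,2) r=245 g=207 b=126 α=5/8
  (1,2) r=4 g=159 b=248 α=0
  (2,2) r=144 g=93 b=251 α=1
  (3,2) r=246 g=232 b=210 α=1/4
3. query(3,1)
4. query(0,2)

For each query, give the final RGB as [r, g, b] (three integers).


query (3,1) [L1,L2] — begin 0,0,0
L1 α=3/5: [687/5, 273/5, 33]
L2 α=1/3: [2054/15, 1231/15, 30]
→ [137, 82, 30]

query (0,2) [L1,L2] — begin 0,0,0
after L1 α=1/2: [58, 179/2, 101/2]
after L2 α=5/8: [1399/8, 2607/16, 1563/16]
→ [175, 163, 98]


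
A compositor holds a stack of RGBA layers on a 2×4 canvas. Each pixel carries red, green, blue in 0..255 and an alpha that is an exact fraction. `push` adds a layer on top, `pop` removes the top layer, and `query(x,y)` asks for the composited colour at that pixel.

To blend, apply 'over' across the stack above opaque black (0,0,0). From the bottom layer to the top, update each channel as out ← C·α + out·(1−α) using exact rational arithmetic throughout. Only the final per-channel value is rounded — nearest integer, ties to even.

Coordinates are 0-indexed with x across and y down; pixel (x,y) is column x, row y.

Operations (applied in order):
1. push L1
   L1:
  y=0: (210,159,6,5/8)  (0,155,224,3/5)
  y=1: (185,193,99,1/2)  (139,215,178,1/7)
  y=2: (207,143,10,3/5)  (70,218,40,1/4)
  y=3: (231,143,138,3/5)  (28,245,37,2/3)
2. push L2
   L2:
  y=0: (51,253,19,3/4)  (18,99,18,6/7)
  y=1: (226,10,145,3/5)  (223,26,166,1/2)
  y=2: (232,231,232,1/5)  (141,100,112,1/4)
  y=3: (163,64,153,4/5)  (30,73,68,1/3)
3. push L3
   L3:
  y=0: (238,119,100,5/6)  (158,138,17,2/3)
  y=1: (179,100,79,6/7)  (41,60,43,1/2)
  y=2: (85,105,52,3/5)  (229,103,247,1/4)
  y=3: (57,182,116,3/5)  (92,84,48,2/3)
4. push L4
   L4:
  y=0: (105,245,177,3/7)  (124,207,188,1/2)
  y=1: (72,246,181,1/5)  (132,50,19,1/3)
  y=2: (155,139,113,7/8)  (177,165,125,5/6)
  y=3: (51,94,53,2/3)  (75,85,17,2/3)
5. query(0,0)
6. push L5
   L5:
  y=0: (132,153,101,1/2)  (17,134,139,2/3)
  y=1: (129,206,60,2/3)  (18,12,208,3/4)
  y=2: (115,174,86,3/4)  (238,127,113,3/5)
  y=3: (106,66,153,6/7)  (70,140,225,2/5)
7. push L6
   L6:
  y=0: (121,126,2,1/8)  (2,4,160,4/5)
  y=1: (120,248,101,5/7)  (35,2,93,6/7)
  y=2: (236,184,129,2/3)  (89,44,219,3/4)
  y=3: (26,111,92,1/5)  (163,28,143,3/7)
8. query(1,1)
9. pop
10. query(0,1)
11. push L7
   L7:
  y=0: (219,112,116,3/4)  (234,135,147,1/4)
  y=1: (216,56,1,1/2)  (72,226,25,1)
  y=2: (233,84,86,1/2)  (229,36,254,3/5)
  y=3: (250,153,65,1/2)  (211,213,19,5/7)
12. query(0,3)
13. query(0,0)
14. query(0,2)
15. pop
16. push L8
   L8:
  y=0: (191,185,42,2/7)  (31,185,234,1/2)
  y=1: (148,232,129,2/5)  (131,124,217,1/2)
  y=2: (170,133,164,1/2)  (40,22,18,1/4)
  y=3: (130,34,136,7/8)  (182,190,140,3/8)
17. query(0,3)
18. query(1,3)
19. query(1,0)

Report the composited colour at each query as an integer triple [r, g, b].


at x=0,y=0 over L1,L2,L3,L4:
L1 α=5/8: [525/4, 795/8, 15/4]
L2 α=3/4: [1137/16, 6867/32, 243/16]
L3 α=5/6: [20177/96, 25907/192, 8243/96]
L4 α=3/7: [27737/168, 8741/48, 20987/168]
= [165, 182, 125]

at x=1,y=1 over L1,L2,L3,L4,L5,L6:
+L1 (α=1/7) → [139/7, 215/7, 178/7]
+L2 (α=1/2) → [850/7, 397/14, 670/7]
+L3 (α=1/2) → [1137/14, 1237/28, 971/14]
+L4 (α=1/3) → [687/7, 1937/42, 368/7]
+L5 (α=3/4) → [1065/28, 3449/168, 1184/7]
+L6 (α=6/7) → [6945/196, 5465/1176, 5090/49]
rounded: [35, 5, 104]

query (0,1) [L1,L2,L3,L4,L5] — begin 0,0,0
after L1 α=1/2: [185/2, 193/2, 99/2]
after L2 α=3/5: [863/5, 223/5, 534/5]
after L3 α=6/7: [6233/35, 3223/35, 2904/35]
after L4 α=1/5: [27452/175, 21502/175, 17951/175]
after L5 α=2/3: [72602/525, 93602/525, 38951/525]
rounded: [138, 178, 74]

(0,3) stack=L1,L2,L3,L4,L5,L7; from [0,0,0]:
+L1 (α=3/5) → [693/5, 429/5, 414/5]
+L2 (α=4/5) → [3953/25, 1709/25, 3474/25]
+L3 (α=3/5) → [12181/125, 17068/125, 15648/125]
+L4 (α=2/3) → [24931/375, 40568/375, 28898/375]
+L5 (α=6/7) → [37633/375, 189068/2625, 373148/2625]
+L7 (α=1/2) → [131383/750, 590693/5250, 543773/5250]
= [175, 113, 104]

at x=0,y=0 over L1,L2,L3,L4,L5,L7:
L1 α=5/8: [525/4, 795/8, 15/4]
L2 α=3/4: [1137/16, 6867/32, 243/16]
L3 α=5/6: [20177/96, 25907/192, 8243/96]
L4 α=3/7: [27737/168, 8741/48, 20987/168]
L5 α=1/2: [49913/336, 16085/96, 37955/336]
L7 α=3/4: [270665/1344, 48341/384, 154883/1344]
→ [201, 126, 115]

query (0,2) [L1,L2,L3,L4,L5,L7] — begin 0,0,0
L1 α=3/5: [621/5, 429/5, 6]
L2 α=1/5: [3644/25, 2871/25, 256/5]
L3 α=3/5: [13663/125, 13617/125, 1292/25]
L4 α=7/8: [18661/125, 67621/500, 21067/200]
L5 α=3/4: [30893/250, 328621/2000, 72667/800]
L7 α=1/2: [89143/500, 496621/4000, 141467/1600]
= [178, 124, 88]

(0,3) stack=L1,L2,L3,L4,L5,L8; from [0,0,0]:
+L1 (α=3/5) → [693/5, 429/5, 414/5]
+L2 (α=4/5) → [3953/25, 1709/25, 3474/25]
+L3 (α=3/5) → [12181/125, 17068/125, 15648/125]
+L4 (α=2/3) → [24931/375, 40568/375, 28898/375]
+L5 (α=6/7) → [37633/375, 189068/2625, 373148/2625]
+L8 (α=7/8) → [378883/3000, 406909/10500, 718037/5250]
→ [126, 39, 137]

query (1,3) [L1,L2,L3,L4,L5,L8] — begin 0,0,0
+L1 (α=2/3) → [56/3, 490/3, 74/3]
+L2 (α=1/3) → [202/9, 1199/9, 352/9]
+L3 (α=2/3) → [1858/27, 2711/27, 1216/27]
+L4 (α=2/3) → [5908/81, 7301/81, 2134/81]
+L5 (α=2/5) → [9688/135, 14861/135, 14284/135]
+L8 (α=3/8) → [12215/108, 30251/216, 3203/27]
→ [113, 140, 119]

at x=1,y=0 over L1,L2,L3,L4,L5,L8:
after L1 α=3/5: [0, 93, 672/5]
after L2 α=6/7: [108/7, 687/7, 1212/35]
after L3 α=2/3: [2320/21, 873/7, 2402/105]
after L4 α=1/2: [2462/21, 1161/7, 11071/105]
after L5 α=2/3: [3176/63, 3037/21, 40261/315]
after L8 α=1/2: [5129/126, 3461/21, 113971/630]
rounded: [41, 165, 181]


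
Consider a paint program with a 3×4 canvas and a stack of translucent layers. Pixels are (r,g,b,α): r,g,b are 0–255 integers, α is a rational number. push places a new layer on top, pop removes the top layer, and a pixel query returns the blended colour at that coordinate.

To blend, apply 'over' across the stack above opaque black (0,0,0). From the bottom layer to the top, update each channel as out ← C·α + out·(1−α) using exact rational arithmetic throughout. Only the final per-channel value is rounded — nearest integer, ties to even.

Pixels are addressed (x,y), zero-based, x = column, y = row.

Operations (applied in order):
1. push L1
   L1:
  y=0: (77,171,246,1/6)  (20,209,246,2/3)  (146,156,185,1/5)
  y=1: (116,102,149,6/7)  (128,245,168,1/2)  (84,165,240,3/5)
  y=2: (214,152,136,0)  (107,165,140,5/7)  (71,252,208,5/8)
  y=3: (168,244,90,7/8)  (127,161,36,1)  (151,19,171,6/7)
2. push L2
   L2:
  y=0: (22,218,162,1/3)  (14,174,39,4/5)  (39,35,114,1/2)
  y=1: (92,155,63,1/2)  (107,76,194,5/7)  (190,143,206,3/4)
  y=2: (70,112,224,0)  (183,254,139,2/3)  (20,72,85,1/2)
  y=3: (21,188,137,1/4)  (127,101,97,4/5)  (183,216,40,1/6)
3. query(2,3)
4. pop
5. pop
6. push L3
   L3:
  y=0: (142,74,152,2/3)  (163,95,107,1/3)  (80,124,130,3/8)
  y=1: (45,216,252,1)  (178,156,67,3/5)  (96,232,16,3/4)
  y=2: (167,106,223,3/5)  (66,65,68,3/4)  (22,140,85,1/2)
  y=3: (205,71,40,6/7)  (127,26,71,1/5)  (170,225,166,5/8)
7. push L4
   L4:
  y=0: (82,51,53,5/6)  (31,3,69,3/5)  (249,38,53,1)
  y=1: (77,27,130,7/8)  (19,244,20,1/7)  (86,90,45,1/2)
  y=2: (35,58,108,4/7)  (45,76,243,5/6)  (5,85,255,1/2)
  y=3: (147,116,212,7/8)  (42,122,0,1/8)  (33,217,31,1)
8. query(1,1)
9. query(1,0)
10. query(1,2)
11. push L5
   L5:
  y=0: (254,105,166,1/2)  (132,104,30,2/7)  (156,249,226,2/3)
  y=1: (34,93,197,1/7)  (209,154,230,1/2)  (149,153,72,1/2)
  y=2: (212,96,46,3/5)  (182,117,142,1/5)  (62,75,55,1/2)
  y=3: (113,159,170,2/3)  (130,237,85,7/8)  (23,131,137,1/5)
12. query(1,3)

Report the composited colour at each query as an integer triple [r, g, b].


at x=2,y=3 over L1,L2:
after L1 α=6/7: [906/7, 114/7, 1026/7]
after L2 α=1/6: [1937/14, 347/7, 2705/21]
= [138, 50, 129]

at x=1,y=1 over L3,L4:
+L3 (α=3/5) → [534/5, 468/5, 201/5]
+L4 (α=1/7) → [3299/35, 4028/35, 1306/35]
= [94, 115, 37]

at x=1,y=0 over L3,L4:
after L3 α=1/3: [163/3, 95/3, 107/3]
after L4 α=3/5: [121/3, 217/15, 167/3]
= [40, 14, 56]

(1,2) stack=L3,L4; from [0,0,0]:
+L3 (α=3/4) → [99/2, 195/4, 51]
+L4 (α=5/6) → [183/4, 1715/24, 211]
rounded: [46, 71, 211]

(1,3) stack=L3,L4,L5; from [0,0,0]:
after L3 α=1/5: [127/5, 26/5, 71/5]
after L4 α=1/8: [1099/40, 99/5, 497/40]
after L5 α=7/8: [37499/320, 4197/20, 24297/320]
rounded: [117, 210, 76]


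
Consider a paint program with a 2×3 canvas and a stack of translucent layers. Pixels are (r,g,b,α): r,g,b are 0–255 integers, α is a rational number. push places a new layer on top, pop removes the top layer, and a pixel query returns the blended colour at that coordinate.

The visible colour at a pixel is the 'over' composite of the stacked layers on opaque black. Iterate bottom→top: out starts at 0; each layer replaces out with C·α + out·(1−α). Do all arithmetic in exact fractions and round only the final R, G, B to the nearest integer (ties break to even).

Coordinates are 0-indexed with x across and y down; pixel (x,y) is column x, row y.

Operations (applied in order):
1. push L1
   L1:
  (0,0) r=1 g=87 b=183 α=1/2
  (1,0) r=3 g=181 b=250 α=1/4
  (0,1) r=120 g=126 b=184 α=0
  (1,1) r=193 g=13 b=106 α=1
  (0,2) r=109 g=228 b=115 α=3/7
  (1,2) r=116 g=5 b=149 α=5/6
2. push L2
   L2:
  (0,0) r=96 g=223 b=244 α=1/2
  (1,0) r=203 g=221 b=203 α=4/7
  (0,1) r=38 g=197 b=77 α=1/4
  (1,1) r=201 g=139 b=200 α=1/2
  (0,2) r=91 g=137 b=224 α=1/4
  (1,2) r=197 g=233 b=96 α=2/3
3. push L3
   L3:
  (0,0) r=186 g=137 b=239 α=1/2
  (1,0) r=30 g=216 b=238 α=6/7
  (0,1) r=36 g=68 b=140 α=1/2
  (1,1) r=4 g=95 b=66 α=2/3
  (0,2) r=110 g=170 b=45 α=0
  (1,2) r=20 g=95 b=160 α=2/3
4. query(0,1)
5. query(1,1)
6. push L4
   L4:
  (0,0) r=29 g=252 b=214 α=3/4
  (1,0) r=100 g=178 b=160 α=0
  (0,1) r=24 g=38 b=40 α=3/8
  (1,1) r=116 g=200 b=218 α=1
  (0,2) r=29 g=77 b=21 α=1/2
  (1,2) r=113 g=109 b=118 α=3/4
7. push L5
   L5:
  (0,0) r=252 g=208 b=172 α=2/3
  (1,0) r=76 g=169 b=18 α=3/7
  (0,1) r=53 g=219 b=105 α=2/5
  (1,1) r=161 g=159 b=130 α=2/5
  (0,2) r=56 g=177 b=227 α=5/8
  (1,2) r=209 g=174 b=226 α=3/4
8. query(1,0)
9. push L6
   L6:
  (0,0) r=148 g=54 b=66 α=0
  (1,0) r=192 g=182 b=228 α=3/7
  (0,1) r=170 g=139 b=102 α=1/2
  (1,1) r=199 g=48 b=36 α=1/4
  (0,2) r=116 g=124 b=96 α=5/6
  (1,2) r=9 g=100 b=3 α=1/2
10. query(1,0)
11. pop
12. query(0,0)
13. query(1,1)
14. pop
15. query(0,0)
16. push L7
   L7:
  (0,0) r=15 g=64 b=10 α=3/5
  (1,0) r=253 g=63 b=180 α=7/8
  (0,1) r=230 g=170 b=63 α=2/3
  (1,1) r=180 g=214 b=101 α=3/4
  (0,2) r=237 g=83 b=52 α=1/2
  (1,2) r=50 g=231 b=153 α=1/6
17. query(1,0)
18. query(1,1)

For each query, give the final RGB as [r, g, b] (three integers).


at x=0,y=1 over L1,L2,L3:
L1 α=0: [0, 0, 0]
L2 α=1/4: [19/2, 197/4, 77/4]
L3 α=1/2: [91/4, 469/8, 637/8]
= [23, 59, 80]

query (1,1) [L1,L2,L3] — begin 0,0,0
after L1 α=1: [193, 13, 106]
after L2 α=1/2: [197, 76, 153]
after L3 α=2/3: [205/3, 266/3, 95]
rounded: [68, 89, 95]

query (1,0) [L1,L2,L3,L4,L5] — begin 0,0,0
L1 α=1/4: [3/4, 181/4, 125/2]
L2 α=4/7: [3257/28, 4079/28, 1999/14]
L3 α=6/7: [8297/196, 40367/196, 21991/98]
L4 α=0: [8297/196, 40367/196, 21991/98]
L5 α=3/7: [19469/343, 65210/343, 46628/343]
rounded: [57, 190, 136]

(1,0) stack=L1,L2,L3,L4,L5,L6; from [0,0,0]:
+L1 (α=1/4) → [3/4, 181/4, 125/2]
+L2 (α=4/7) → [3257/28, 4079/28, 1999/14]
+L3 (α=6/7) → [8297/196, 40367/196, 21991/98]
+L4 (α=0) → [8297/196, 40367/196, 21991/98]
+L5 (α=3/7) → [19469/343, 65210/343, 46628/343]
+L6 (α=3/7) → [275444/2401, 448118/2401, 421124/2401]
→ [115, 187, 175]

query (0,0) [L1,L2,L3,L4,L5] — begin 0,0,0
after L1 α=1/2: [1/2, 87/2, 183/2]
after L2 α=1/2: [193/4, 533/4, 671/4]
after L3 α=1/2: [937/8, 1081/8, 1627/8]
after L4 α=3/4: [1633/32, 7129/32, 6763/32]
after L5 α=2/3: [17761/96, 20441/96, 17771/96]
rounded: [185, 213, 185]

at x=1,y=1 over L1,L2,L3,L4,L5:
+L1 (α=1) → [193, 13, 106]
+L2 (α=1/2) → [197, 76, 153]
+L3 (α=2/3) → [205/3, 266/3, 95]
+L4 (α=1) → [116, 200, 218]
+L5 (α=2/5) → [134, 918/5, 914/5]
rounded: [134, 184, 183]

query (0,0) [L1,L2,L3,L4] — begin 0,0,0
L1 α=1/2: [1/2, 87/2, 183/2]
L2 α=1/2: [193/4, 533/4, 671/4]
L3 α=1/2: [937/8, 1081/8, 1627/8]
L4 α=3/4: [1633/32, 7129/32, 6763/32]
= [51, 223, 211]

query (1,0) [L1,L2,L3,L4,L7] — begin 0,0,0
+L1 (α=1/4) → [3/4, 181/4, 125/2]
+L2 (α=4/7) → [3257/28, 4079/28, 1999/14]
+L3 (α=6/7) → [8297/196, 40367/196, 21991/98]
+L4 (α=0) → [8297/196, 40367/196, 21991/98]
+L7 (α=7/8) → [355413/1568, 126803/1568, 145471/784]
rounded: [227, 81, 186]

query (1,1) [L1,L2,L3,L4,L7] — begin 0,0,0
after L1 α=1: [193, 13, 106]
after L2 α=1/2: [197, 76, 153]
after L3 α=2/3: [205/3, 266/3, 95]
after L4 α=1: [116, 200, 218]
after L7 α=3/4: [164, 421/2, 521/4]
rounded: [164, 210, 130]
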